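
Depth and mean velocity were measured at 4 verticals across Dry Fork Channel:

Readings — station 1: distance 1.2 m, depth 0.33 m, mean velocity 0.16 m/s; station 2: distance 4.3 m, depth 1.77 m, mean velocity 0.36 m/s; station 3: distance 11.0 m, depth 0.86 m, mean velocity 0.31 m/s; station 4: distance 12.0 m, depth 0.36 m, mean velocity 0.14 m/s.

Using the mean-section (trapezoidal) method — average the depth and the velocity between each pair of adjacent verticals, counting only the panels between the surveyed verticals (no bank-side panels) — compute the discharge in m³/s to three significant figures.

3.94 m³/s

Panel 1-2: Δb = 3.1 m, d̄ = (0.33+1.77)/2 = 1.05, v̄ = (0.16+0.36)/2 = 0.26 → q = 3.1×1.05×0.26 = 0.8463 m³/s
Panel 2-3: Δb = 6.7 m, d̄ = (1.77+0.86)/2 = 1.315, v̄ = (0.36+0.31)/2 = 0.335 → q = 6.7×1.315×0.335 = 2.952 m³/s
Panel 3-4: Δb = 1 m, d̄ = (0.86+0.36)/2 = 0.61, v̄ = (0.31+0.14)/2 = 0.225 → q = 1×0.61×0.225 = 0.1373 m³/s
Q = Σ q = 3.935 m³/s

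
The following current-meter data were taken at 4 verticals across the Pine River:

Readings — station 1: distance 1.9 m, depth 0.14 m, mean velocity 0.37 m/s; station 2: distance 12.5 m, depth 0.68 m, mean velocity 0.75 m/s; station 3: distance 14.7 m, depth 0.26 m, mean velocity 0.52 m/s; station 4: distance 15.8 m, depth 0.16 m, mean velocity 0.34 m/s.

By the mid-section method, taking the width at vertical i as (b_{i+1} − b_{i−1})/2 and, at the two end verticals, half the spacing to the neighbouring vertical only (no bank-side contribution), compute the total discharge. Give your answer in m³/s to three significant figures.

3.79 m³/s

w_1 = (12.5 − 1.9)/2 = 5.3 m; q_1 = 0.37 × 0.14 × 5.3 = 0.2745 m³/s
w_2 = (14.7 − 1.9)/2 = 6.4 m; q_2 = 0.75 × 0.68 × 6.4 = 3.264 m³/s
w_3 = (15.8 − 12.5)/2 = 1.65 m; q_3 = 0.52 × 0.26 × 1.65 = 0.2231 m³/s
w_4 = (15.8 − 14.7)/2 = 0.55 m; q_4 = 0.34 × 0.16 × 0.55 = 0.02992 m³/s
Q = Σ qᵢ = 3.792 m³/s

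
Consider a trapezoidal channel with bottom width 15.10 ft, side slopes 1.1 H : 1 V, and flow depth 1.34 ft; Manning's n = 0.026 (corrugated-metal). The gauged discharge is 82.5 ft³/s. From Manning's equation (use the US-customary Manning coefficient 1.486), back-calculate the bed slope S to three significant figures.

0.00345

A = (b + z·y)·y = (15.10 + 1.1×1.34)×1.34 = 22.21 ft²
P = b + 2y√(1+z²) = 15.10 + 2×1.34×√(1+1.1²) = 19.08 ft
R = A/P = 22.21/19.08 = 1.164 ft
S = (Q·n / (1.486·A·R^(2/3)))² = (82.5×0.026 / (1.486×22.21×1.106))² = 0.003451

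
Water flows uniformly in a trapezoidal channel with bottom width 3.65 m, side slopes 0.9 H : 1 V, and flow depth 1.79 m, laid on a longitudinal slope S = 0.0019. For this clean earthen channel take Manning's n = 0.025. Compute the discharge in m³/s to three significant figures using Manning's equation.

A = (b + z·y)·y = (3.65 + 0.9×1.79)×1.79 = 9.417 m²
P = b + 2y√(1+z²) = 3.65 + 2×1.79×√(1+0.9²) = 8.466 m
R = A/P = 9.417/8.466 = 1.112 m
Q = (1/n)·A·R^(2/3)·S^(1/2) = (1/0.025) × 9.417 × 1.112^(2/3) × 0.0019^(1/2) = 17.63 m³/s

17.6 m³/s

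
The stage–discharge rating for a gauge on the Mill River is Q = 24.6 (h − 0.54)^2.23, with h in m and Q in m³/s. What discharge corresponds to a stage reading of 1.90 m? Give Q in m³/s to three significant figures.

48.8 m³/s

Q = 24.6 × (1.90 − 0.54)^2.23 = 24.6 × 1.36^2.23 = 48.83 m³/s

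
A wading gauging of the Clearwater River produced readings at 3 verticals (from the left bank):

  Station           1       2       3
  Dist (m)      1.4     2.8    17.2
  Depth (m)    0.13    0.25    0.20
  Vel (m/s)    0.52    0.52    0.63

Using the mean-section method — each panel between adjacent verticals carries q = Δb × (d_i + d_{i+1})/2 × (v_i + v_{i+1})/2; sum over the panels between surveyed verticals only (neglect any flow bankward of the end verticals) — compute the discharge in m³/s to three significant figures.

2.00 m³/s

Panel 1-2: Δb = 1.4 m, d̄ = (0.13+0.25)/2 = 0.19, v̄ = (0.52+0.52)/2 = 0.52 → q = 1.4×0.19×0.52 = 0.1383 m³/s
Panel 2-3: Δb = 14.4 m, d̄ = (0.25+0.20)/2 = 0.225, v̄ = (0.52+0.63)/2 = 0.575 → q = 14.4×0.225×0.575 = 1.863 m³/s
Q = Σ q = 2.001 m³/s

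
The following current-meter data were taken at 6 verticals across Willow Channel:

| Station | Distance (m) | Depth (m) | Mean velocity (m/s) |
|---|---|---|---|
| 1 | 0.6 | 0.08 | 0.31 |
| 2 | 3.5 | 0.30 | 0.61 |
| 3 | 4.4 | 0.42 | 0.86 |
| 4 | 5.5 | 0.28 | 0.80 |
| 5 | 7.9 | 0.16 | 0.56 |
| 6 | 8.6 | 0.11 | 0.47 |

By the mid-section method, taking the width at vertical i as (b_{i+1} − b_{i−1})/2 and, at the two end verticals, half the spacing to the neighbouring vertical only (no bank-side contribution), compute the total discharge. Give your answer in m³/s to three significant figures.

1.29 m³/s

w_1 = (3.5 − 0.6)/2 = 1.45 m; q_1 = 0.31 × 0.08 × 1.45 = 0.03596 m³/s
w_2 = (4.4 − 0.6)/2 = 1.9 m; q_2 = 0.61 × 0.30 × 1.9 = 0.3477 m³/s
w_3 = (5.5 − 3.5)/2 = 1 m; q_3 = 0.86 × 0.42 × 1 = 0.3612 m³/s
w_4 = (7.9 − 4.4)/2 = 1.75 m; q_4 = 0.80 × 0.28 × 1.75 = 0.3920 m³/s
w_5 = (8.6 − 5.5)/2 = 1.55 m; q_5 = 0.56 × 0.16 × 1.55 = 0.1389 m³/s
w_6 = (8.6 − 7.9)/2 = 0.35 m; q_6 = 0.47 × 0.11 × 0.35 = 0.01810 m³/s
Q = Σ qᵢ = 1.294 m³/s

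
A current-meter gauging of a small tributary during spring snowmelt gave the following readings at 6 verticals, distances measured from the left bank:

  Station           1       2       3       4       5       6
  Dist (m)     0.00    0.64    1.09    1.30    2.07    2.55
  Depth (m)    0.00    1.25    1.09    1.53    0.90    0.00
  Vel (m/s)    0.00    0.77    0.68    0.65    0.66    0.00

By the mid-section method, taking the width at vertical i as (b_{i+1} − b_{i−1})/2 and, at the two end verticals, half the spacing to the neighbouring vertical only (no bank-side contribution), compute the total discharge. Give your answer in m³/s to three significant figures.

1.63 m³/s

w_2 = (1.09 − 0.00)/2 = 0.545 m; q_2 = 0.77 × 1.25 × 0.545 = 0.5246 m³/s
w_3 = (1.30 − 0.64)/2 = 0.33 m; q_3 = 0.68 × 1.09 × 0.33 = 0.2446 m³/s
w_4 = (2.07 − 1.09)/2 = 0.49 m; q_4 = 0.65 × 1.53 × 0.49 = 0.4873 m³/s
w_5 = (2.55 − 1.30)/2 = 0.625 m; q_5 = 0.66 × 0.90 × 0.625 = 0.3713 m³/s
Stations 1, 6 contribute zero (depth or velocity is 0).
Q = Σ qᵢ = 1.628 m³/s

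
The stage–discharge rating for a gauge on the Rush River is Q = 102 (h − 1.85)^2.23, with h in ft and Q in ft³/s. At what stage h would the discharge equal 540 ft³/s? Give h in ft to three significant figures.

h − h₀ = (Q/C)^(1/b) = (540/102)^(1/2.23) = 2.111 ft
h = 1.85 + 2.111 = 3.961 ft

3.96 ft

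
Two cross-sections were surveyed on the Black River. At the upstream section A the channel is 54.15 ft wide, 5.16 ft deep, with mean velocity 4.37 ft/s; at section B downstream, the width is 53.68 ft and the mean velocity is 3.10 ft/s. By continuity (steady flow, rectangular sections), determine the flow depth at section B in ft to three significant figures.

7.34 ft

Q = A₁V₁ = (54.15×5.16) × 4.37 = 1221 ft³/s
d₂ = Q/(b₂ V₂) = 1221/(53.68×3.10) = 7.338 ft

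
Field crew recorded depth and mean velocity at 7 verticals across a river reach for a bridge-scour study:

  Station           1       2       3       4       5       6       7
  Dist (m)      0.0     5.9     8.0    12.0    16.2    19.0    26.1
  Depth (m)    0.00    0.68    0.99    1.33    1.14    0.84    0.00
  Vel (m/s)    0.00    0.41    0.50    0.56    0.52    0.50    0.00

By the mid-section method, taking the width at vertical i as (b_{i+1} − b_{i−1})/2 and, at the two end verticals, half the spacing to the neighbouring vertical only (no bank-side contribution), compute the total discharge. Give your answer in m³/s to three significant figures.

9.83 m³/s

w_2 = (8.0 − 0.0)/2 = 4 m; q_2 = 0.41 × 0.68 × 4 = 1.115 m³/s
w_3 = (12.0 − 5.9)/2 = 3.05 m; q_3 = 0.50 × 0.99 × 3.05 = 1.510 m³/s
w_4 = (16.2 − 8.0)/2 = 4.1 m; q_4 = 0.56 × 1.33 × 4.1 = 3.054 m³/s
w_5 = (19.0 − 12.0)/2 = 3.5 m; q_5 = 0.52 × 1.14 × 3.5 = 2.075 m³/s
w_6 = (26.1 − 16.2)/2 = 4.95 m; q_6 = 0.50 × 0.84 × 4.95 = 2.079 m³/s
Stations 1, 7 contribute zero (depth or velocity is 0).
Q = Σ qᵢ = 9.832 m³/s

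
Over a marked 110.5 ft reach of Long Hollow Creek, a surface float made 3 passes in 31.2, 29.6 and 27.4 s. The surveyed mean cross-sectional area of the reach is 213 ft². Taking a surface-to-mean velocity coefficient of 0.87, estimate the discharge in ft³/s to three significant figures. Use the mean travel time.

696 ft³/s

t̄ = (31.2 + 29.6 + 27.4) / 3 = 29.4 s
v_surface = L / t̄ = 110.5 / 29.4 = 3.759 ft/s
v_mean = 0.87 × 3.759 = 3.270 ft/s
Q = A × v_mean = 213 × 3.270 = 696.5 ft³/s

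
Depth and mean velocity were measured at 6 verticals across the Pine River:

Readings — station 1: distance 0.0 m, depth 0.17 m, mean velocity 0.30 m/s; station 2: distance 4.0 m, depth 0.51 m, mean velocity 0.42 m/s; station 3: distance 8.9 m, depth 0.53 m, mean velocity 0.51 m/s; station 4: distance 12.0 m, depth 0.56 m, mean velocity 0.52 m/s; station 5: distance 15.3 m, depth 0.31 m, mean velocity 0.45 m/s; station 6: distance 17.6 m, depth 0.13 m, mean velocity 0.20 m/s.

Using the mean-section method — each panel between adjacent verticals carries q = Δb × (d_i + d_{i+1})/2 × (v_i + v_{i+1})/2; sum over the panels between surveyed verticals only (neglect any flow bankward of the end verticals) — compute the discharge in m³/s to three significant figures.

3.41 m³/s

Panel 1-2: Δb = 4 m, d̄ = (0.17+0.51)/2 = 0.34, v̄ = (0.30+0.42)/2 = 0.36 → q = 4×0.34×0.36 = 0.4896 m³/s
Panel 2-3: Δb = 4.9 m, d̄ = (0.51+0.53)/2 = 0.52, v̄ = (0.42+0.51)/2 = 0.465 → q = 4.9×0.52×0.465 = 1.185 m³/s
Panel 3-4: Δb = 3.1 m, d̄ = (0.53+0.56)/2 = 0.545, v̄ = (0.51+0.52)/2 = 0.515 → q = 3.1×0.545×0.515 = 0.8701 m³/s
Panel 4-5: Δb = 3.3 m, d̄ = (0.56+0.31)/2 = 0.435, v̄ = (0.52+0.45)/2 = 0.485 → q = 3.3×0.435×0.485 = 0.6962 m³/s
Panel 5-6: Δb = 2.3 m, d̄ = (0.31+0.13)/2 = 0.22, v̄ = (0.45+0.20)/2 = 0.325 → q = 2.3×0.22×0.325 = 0.1645 m³/s
Q = Σ q = 3.405 m³/s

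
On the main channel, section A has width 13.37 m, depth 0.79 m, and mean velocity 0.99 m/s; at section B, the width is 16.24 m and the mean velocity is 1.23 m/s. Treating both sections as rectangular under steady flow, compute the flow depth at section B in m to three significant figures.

0.523 m

Q = A₁V₁ = (13.37×0.79) × 0.99 = 10.46 m³/s
d₂ = Q/(b₂ V₂) = 10.46/(16.24×1.23) = 0.5235 m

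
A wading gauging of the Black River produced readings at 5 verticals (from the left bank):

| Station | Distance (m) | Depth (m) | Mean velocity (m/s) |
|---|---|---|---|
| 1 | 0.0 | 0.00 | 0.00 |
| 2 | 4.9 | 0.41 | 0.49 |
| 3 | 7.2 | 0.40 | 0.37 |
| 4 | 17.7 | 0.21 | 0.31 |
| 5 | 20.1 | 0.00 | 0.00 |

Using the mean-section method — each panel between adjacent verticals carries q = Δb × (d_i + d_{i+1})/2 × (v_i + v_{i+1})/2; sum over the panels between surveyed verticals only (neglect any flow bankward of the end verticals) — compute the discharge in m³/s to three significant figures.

1.77 m³/s

Panel 1-2: Δb = 4.9 m, d̄ = (0.00+0.41)/2 = 0.205, v̄ = (0.00+0.49)/2 = 0.245 → q = 4.9×0.205×0.245 = 0.2461 m³/s
Panel 2-3: Δb = 2.3 m, d̄ = (0.41+0.40)/2 = 0.405, v̄ = (0.49+0.37)/2 = 0.43 → q = 2.3×0.405×0.43 = 0.4005 m³/s
Panel 3-4: Δb = 10.5 m, d̄ = (0.40+0.21)/2 = 0.305, v̄ = (0.37+0.31)/2 = 0.34 → q = 10.5×0.305×0.34 = 1.089 m³/s
Panel 4-5: Δb = 2.4 m, d̄ = (0.21+0.00)/2 = 0.105, v̄ = (0.31+0.00)/2 = 0.155 → q = 2.4×0.105×0.155 = 0.03906 m³/s
Q = Σ q = 1.775 m³/s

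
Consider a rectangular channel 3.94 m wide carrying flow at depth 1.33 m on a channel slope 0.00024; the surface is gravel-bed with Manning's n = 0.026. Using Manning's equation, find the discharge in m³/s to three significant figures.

A = b·y = 3.94 × 1.33 = 5.240 m²
P = b + 2y = 3.94 + 2×1.33 = 6.600 m
R = A/P = 5.240/6.600 = 0.7940 m
Q = (1/n)·A·R^(2/3)·S^(1/2) = (1/0.026) × 5.240 × 0.7940^(2/3) × 0.00024^(1/2) = 2.677 m³/s

2.68 m³/s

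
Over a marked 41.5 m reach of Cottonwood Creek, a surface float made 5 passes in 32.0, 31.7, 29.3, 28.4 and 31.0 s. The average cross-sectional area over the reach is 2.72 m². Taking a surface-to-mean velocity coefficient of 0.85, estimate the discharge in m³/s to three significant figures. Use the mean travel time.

3.15 m³/s

t̄ = (32.0 + 31.7 + 29.3 + 28.4 + 31.0) / 5 = 30.48 s
v_surface = L / t̄ = 41.5 / 30.48 = 1.362 m/s
v_mean = 0.85 × 1.362 = 1.157 m/s
Q = A × v_mean = 2.72 × 1.157 = 3.148 m³/s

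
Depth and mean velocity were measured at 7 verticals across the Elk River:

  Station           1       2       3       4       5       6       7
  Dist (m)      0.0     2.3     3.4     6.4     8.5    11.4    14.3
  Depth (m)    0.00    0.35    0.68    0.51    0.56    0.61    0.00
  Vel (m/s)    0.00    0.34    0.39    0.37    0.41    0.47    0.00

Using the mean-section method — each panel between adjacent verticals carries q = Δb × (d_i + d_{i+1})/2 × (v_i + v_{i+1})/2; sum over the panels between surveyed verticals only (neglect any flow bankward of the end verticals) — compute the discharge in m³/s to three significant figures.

2.35 m³/s

Panel 1-2: Δb = 2.3 m, d̄ = (0.00+0.35)/2 = 0.175, v̄ = (0.00+0.34)/2 = 0.17 → q = 2.3×0.175×0.17 = 0.06843 m³/s
Panel 2-3: Δb = 1.1 m, d̄ = (0.35+0.68)/2 = 0.515, v̄ = (0.34+0.39)/2 = 0.365 → q = 1.1×0.515×0.365 = 0.2068 m³/s
Panel 3-4: Δb = 3 m, d̄ = (0.68+0.51)/2 = 0.595, v̄ = (0.39+0.37)/2 = 0.38 → q = 3×0.595×0.38 = 0.6783 m³/s
Panel 4-5: Δb = 2.1 m, d̄ = (0.51+0.56)/2 = 0.535, v̄ = (0.37+0.41)/2 = 0.39 → q = 2.1×0.535×0.39 = 0.4382 m³/s
Panel 5-6: Δb = 2.9 m, d̄ = (0.56+0.61)/2 = 0.585, v̄ = (0.41+0.47)/2 = 0.44 → q = 2.9×0.585×0.44 = 0.7465 m³/s
Panel 6-7: Δb = 2.9 m, d̄ = (0.61+0.00)/2 = 0.305, v̄ = (0.47+0.00)/2 = 0.235 → q = 2.9×0.305×0.235 = 0.2079 m³/s
Q = Σ q = 2.346 m³/s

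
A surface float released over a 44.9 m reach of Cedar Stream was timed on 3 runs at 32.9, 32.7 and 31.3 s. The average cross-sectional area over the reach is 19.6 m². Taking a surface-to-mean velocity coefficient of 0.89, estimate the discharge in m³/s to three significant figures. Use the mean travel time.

t̄ = (32.9 + 32.7 + 31.3) / 3 = 32.3 s
v_surface = L / t̄ = 44.9 / 32.3 = 1.390 m/s
v_mean = 0.89 × 1.390 = 1.237 m/s
Q = A × v_mean = 19.6 × 1.237 = 24.25 m³/s

24.2 m³/s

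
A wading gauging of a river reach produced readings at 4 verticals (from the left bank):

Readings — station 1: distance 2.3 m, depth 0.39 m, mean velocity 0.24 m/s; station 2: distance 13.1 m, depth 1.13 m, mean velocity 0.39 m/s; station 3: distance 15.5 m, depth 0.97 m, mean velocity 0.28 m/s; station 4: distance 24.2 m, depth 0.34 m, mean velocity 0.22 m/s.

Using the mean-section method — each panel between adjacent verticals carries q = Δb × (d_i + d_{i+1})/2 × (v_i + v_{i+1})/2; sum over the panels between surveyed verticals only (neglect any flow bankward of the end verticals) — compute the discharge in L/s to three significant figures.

Panel 1-2: Δb = 10.8 m, d̄ = (0.39+1.13)/2 = 0.76, v̄ = (0.24+0.39)/2 = 0.315 → q = 10.8×0.76×0.315 = 2.586 m³/s
Panel 2-3: Δb = 2.4 m, d̄ = (1.13+0.97)/2 = 1.05, v̄ = (0.39+0.28)/2 = 0.335 → q = 2.4×1.05×0.335 = 0.8442 m³/s
Panel 3-4: Δb = 8.7 m, d̄ = (0.97+0.34)/2 = 0.655, v̄ = (0.28+0.22)/2 = 0.25 → q = 8.7×0.655×0.25 = 1.425 m³/s
Q = Σ q = 4.854 m³/s
= 4.854 × 1000 = 4854 L/s

4850 L/s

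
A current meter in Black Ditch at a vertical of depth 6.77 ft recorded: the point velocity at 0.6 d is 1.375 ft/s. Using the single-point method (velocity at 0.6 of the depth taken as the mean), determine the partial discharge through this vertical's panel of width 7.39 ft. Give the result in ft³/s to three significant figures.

v̄ = v₀.₆ = 1.375 ft/s
q = v̄ × d × w = 1.375 × 6.77 × 7.39 = 68.79 ft³/s

68.8 ft³/s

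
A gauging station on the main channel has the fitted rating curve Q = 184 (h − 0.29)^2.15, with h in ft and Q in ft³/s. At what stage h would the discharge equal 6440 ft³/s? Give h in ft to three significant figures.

h − h₀ = (Q/C)^(1/b) = (6440/184)^(1/2.15) = 5.226 ft
h = 0.29 + 5.226 = 5.516 ft

5.52 ft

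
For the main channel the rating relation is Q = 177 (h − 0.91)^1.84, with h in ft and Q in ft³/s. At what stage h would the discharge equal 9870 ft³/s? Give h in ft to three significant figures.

h − h₀ = (Q/C)^(1/b) = (9870/177)^(1/1.84) = 8.894 ft
h = 0.91 + 8.894 = 9.804 ft

9.80 ft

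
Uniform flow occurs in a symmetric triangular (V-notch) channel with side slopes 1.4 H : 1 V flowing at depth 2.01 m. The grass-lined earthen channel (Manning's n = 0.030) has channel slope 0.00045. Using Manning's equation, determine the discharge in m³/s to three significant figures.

A = z·y² = 1.4×2.01² = 5.656 m²
P = 2y√(1+z²) = 2×2.01×√(1+1.4²) = 6.916 m
R = A/P = 5.656/6.916 = 0.8178 m
Q = (1/n)·A·R^(2/3)·S^(1/2) = (1/0.030) × 5.656 × 0.8178^(2/3) × 0.00045^(1/2) = 3.498 m³/s

3.50 m³/s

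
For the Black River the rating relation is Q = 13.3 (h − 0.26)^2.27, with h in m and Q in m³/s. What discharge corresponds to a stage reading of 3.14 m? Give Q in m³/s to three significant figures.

147 m³/s

Q = 13.3 × (3.14 − 0.26)^2.27 = 13.3 × 2.88^2.27 = 146.8 m³/s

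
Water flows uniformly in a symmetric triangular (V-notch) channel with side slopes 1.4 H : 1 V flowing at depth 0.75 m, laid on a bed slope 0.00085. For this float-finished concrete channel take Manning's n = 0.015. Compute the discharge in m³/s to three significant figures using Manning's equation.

A = z·y² = 1.4×0.75² = 0.7875 m²
P = 2y√(1+z²) = 2×0.75×√(1+1.4²) = 2.581 m
R = A/P = 0.7875/2.581 = 0.3052 m
Q = (1/n)·A·R^(2/3)·S^(1/2) = (1/0.015) × 0.7875 × 0.3052^(2/3) × 0.00085^(1/2) = 0.6938 m³/s

0.694 m³/s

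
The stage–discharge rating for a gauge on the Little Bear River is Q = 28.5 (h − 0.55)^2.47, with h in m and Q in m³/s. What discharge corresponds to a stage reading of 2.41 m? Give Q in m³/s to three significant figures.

132 m³/s

Q = 28.5 × (2.41 − 0.55)^2.47 = 28.5 × 1.86^2.47 = 132.0 m³/s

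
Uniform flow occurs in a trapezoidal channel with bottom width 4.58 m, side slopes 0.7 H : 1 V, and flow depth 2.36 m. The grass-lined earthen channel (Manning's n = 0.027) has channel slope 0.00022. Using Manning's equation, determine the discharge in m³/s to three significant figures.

A = (b + z·y)·y = (4.58 + 0.7×2.36)×2.36 = 14.71 m²
P = b + 2y√(1+z²) = 4.58 + 2×2.36×√(1+0.7²) = 10.34 m
R = A/P = 14.71/10.34 = 1.422 m
Q = (1/n)·A·R^(2/3)·S^(1/2) = (1/0.027) × 14.71 × 1.422^(2/3) × 0.00022^(1/2) = 10.22 m³/s

10.2 m³/s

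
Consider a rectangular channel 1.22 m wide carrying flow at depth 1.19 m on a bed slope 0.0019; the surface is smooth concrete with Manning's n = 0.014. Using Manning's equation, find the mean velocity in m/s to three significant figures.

A = b·y = 1.22 × 1.19 = 1.452 m²
P = b + 2y = 1.22 + 2×1.19 = 3.600 m
R = A/P = 1.452/3.600 = 0.4033 m
Q = (1/n)·A·R^(2/3)·S^(1/2) = (1/0.014) × 1.452 × 0.4033^(2/3) × 0.0019^(1/2) = 2.467 m³/s
V = Q/A = 2.467/1.452 = 1.699 m/s

1.70 m/s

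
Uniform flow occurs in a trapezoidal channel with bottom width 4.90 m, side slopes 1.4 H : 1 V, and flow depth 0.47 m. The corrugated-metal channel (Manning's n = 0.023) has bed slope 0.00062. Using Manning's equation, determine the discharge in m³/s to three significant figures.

1.54 m³/s

A = (b + z·y)·y = (4.90 + 1.4×0.47)×0.47 = 2.612 m²
P = b + 2y√(1+z²) = 4.90 + 2×0.47×√(1+1.4²) = 6.517 m
R = A/P = 2.612/6.517 = 0.4008 m
Q = (1/n)·A·R^(2/3)·S^(1/2) = (1/0.023) × 2.612 × 0.4008^(2/3) × 0.00062^(1/2) = 1.537 m³/s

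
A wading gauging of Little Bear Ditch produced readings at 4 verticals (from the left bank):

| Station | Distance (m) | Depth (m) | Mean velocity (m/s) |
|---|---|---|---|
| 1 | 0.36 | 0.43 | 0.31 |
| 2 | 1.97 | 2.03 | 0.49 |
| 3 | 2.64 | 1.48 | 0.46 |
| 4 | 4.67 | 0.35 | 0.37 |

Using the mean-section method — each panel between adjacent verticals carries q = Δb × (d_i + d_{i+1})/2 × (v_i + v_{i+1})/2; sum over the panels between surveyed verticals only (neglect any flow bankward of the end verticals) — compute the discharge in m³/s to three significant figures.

2.12 m³/s

Panel 1-2: Δb = 1.61 m, d̄ = (0.43+2.03)/2 = 1.23, v̄ = (0.31+0.49)/2 = 0.4 → q = 1.61×1.23×0.4 = 0.7921 m³/s
Panel 2-3: Δb = 0.67 m, d̄ = (2.03+1.48)/2 = 1.755, v̄ = (0.49+0.46)/2 = 0.475 → q = 0.67×1.755×0.475 = 0.5585 m³/s
Panel 3-4: Δb = 2.03 m, d̄ = (1.48+0.35)/2 = 0.915, v̄ = (0.46+0.37)/2 = 0.415 → q = 2.03×0.915×0.415 = 0.7708 m³/s
Q = Σ q = 2.121 m³/s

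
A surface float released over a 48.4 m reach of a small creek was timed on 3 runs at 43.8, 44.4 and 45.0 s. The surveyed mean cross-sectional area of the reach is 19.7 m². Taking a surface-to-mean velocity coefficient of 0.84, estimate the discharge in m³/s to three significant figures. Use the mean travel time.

18.0 m³/s

t̄ = (43.8 + 44.4 + 45.0) / 3 = 44.4 s
v_surface = L / t̄ = 48.4 / 44.4 = 1.090 m/s
v_mean = 0.84 × 1.090 = 0.9157 m/s
Q = A × v_mean = 19.7 × 0.9157 = 18.04 m³/s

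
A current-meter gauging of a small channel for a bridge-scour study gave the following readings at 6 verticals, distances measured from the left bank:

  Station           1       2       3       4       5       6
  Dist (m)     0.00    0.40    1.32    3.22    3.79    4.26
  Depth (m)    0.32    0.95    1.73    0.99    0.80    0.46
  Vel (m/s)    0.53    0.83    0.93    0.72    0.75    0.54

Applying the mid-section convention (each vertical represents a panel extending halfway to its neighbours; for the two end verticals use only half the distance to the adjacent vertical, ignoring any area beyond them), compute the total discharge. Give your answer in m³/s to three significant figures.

4.07 m³/s

w_1 = (0.40 − 0.00)/2 = 0.2 m; q_1 = 0.53 × 0.32 × 0.2 = 0.03392 m³/s
w_2 = (1.32 − 0.00)/2 = 0.66 m; q_2 = 0.83 × 0.95 × 0.66 = 0.5204 m³/s
w_3 = (3.22 − 0.40)/2 = 1.41 m; q_3 = 0.93 × 1.73 × 1.41 = 2.269 m³/s
w_4 = (3.79 − 1.32)/2 = 1.235 m; q_4 = 0.72 × 0.99 × 1.235 = 0.8803 m³/s
w_5 = (4.26 − 3.22)/2 = 0.52 m; q_5 = 0.75 × 0.80 × 0.52 = 0.3120 m³/s
w_6 = (4.26 − 3.79)/2 = 0.235 m; q_6 = 0.54 × 0.46 × 0.235 = 0.05837 m³/s
Q = Σ qᵢ = 4.074 m³/s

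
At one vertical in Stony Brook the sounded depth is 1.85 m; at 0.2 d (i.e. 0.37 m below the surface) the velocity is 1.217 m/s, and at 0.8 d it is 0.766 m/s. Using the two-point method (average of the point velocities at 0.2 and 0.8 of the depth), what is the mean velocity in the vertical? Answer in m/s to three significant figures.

0.992 m/s

v̄ = (1.217 + 0.766) / 2 = 0.9915 m/s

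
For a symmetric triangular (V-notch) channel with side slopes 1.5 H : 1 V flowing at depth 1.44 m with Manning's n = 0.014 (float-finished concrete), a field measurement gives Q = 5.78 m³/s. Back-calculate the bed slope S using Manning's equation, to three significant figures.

A = z·y² = 1.5×1.44² = 3.110 m²
P = 2y√(1+z²) = 2×1.44×√(1+1.5²) = 5.192 m
R = A/P = 3.110/5.192 = 0.5991 m
S = (Q·n / (1·A·R^(2/3)))² = (5.78×0.014 / (1×3.110×0.7106))² = 0.001340

0.00134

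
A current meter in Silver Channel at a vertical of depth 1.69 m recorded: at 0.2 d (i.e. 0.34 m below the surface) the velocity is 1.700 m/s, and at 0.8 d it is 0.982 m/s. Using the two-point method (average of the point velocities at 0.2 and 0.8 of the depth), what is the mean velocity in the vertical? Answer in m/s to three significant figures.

1.34 m/s

v̄ = (1.700 + 0.982) / 2 = 1.341 m/s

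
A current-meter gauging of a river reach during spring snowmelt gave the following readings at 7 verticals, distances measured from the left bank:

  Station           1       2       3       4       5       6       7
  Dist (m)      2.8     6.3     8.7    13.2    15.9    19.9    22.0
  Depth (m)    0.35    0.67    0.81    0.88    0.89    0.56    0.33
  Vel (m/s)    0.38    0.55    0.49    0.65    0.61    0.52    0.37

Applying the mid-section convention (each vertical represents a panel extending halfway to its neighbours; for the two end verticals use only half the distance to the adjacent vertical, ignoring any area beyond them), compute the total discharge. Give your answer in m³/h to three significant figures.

27300 m³/h

w_1 = (6.3 − 2.8)/2 = 1.75 m; q_1 = 0.38 × 0.35 × 1.75 = 0.2328 m³/s
w_2 = (8.7 − 2.8)/2 = 2.95 m; q_2 = 0.55 × 0.67 × 2.95 = 1.087 m³/s
w_3 = (13.2 − 6.3)/2 = 3.45 m; q_3 = 0.49 × 0.81 × 3.45 = 1.369 m³/s
w_4 = (15.9 − 8.7)/2 = 3.6 m; q_4 = 0.65 × 0.88 × 3.6 = 2.059 m³/s
w_5 = (19.9 − 13.2)/2 = 3.35 m; q_5 = 0.61 × 0.89 × 3.35 = 1.819 m³/s
w_6 = (22.0 − 15.9)/2 = 3.05 m; q_6 = 0.52 × 0.56 × 3.05 = 0.8882 m³/s
w_7 = (22.0 − 19.9)/2 = 1.05 m; q_7 = 0.37 × 0.33 × 1.05 = 0.1282 m³/s
Q = Σ qᵢ = 7.583 m³/s
= 7.583 × 3600 = 27300 m³/h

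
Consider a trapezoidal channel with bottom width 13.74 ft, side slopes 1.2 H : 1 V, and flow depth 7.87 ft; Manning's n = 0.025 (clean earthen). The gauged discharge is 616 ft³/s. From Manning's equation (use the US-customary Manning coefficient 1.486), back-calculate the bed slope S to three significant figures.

A = (b + z·y)·y = (13.74 + 1.2×7.87)×7.87 = 182.5 ft²
P = b + 2y√(1+z²) = 13.74 + 2×7.87×√(1+1.2²) = 38.33 ft
R = A/P = 182.5/38.33 = 4.761 ft
S = (Q·n / (1.486·A·R^(2/3)))² = (616×0.025 / (1.486×182.5×2.830))² = 0.0004028

0.000403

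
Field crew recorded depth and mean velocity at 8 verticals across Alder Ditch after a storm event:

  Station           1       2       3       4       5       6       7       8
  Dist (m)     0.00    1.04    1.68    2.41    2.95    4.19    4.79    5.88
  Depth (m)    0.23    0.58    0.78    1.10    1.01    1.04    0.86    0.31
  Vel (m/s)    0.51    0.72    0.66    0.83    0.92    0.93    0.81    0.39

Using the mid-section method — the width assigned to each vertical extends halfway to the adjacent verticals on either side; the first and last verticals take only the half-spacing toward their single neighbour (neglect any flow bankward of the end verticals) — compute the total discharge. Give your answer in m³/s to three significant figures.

w_1 = (1.04 − 0.00)/2 = 0.52 m; q_1 = 0.51 × 0.23 × 0.52 = 0.06100 m³/s
w_2 = (1.68 − 0.00)/2 = 0.84 m; q_2 = 0.72 × 0.58 × 0.84 = 0.3508 m³/s
w_3 = (2.41 − 1.04)/2 = 0.685 m; q_3 = 0.66 × 0.78 × 0.685 = 0.3526 m³/s
w_4 = (2.95 − 1.68)/2 = 0.635 m; q_4 = 0.83 × 1.10 × 0.635 = 0.5798 m³/s
w_5 = (4.19 − 2.41)/2 = 0.89 m; q_5 = 0.92 × 1.01 × 0.89 = 0.8270 m³/s
w_6 = (4.79 − 2.95)/2 = 0.92 m; q_6 = 0.93 × 1.04 × 0.92 = 0.8898 m³/s
w_7 = (5.88 − 4.19)/2 = 0.845 m; q_7 = 0.81 × 0.86 × 0.845 = 0.5886 m³/s
w_8 = (5.88 − 4.79)/2 = 0.545 m; q_8 = 0.39 × 0.31 × 0.545 = 0.06589 m³/s
Q = Σ qᵢ = 3.716 m³/s

3.72 m³/s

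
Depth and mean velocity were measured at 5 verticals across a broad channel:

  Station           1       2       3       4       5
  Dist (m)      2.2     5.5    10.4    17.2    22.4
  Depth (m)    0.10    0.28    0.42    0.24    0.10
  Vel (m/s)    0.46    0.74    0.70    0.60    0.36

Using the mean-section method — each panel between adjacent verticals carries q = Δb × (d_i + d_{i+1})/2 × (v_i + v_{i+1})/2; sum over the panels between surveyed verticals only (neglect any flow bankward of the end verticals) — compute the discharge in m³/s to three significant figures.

Panel 1-2: Δb = 3.3 m, d̄ = (0.10+0.28)/2 = 0.19, v̄ = (0.46+0.74)/2 = 0.6 → q = 3.3×0.19×0.6 = 0.3762 m³/s
Panel 2-3: Δb = 4.9 m, d̄ = (0.28+0.42)/2 = 0.35, v̄ = (0.74+0.70)/2 = 0.72 → q = 4.9×0.35×0.72 = 1.235 m³/s
Panel 3-4: Δb = 6.8 m, d̄ = (0.42+0.24)/2 = 0.33, v̄ = (0.70+0.60)/2 = 0.65 → q = 6.8×0.33×0.65 = 1.459 m³/s
Panel 4-5: Δb = 5.2 m, d̄ = (0.24+0.10)/2 = 0.17, v̄ = (0.60+0.36)/2 = 0.48 → q = 5.2×0.17×0.48 = 0.4243 m³/s
Q = Σ q = 3.494 m³/s

3.49 m³/s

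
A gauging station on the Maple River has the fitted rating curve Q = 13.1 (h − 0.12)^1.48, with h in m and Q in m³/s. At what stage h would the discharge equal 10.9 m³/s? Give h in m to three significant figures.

1.00 m

h − h₀ = (Q/C)^(1/b) = (10.9/13.1)^(1/1.48) = 0.8832 m
h = 0.12 + 0.8832 = 1.003 m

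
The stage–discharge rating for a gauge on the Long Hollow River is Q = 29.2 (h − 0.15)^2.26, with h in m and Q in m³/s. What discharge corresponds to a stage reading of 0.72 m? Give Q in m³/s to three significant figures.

Q = 29.2 × (0.72 − 0.15)^2.26 = 29.2 × 0.57^2.26 = 8.197 m³/s

8.20 m³/s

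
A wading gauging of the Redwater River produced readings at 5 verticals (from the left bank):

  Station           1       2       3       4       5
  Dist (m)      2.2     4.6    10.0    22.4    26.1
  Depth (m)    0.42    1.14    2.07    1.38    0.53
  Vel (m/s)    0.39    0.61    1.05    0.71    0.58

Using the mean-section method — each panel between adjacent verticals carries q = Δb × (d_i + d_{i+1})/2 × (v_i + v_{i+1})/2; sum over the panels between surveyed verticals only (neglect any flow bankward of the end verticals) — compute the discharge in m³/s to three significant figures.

Panel 1-2: Δb = 2.4 m, d̄ = (0.42+1.14)/2 = 0.78, v̄ = (0.39+0.61)/2 = 0.5 → q = 2.4×0.78×0.5 = 0.9360 m³/s
Panel 2-3: Δb = 5.4 m, d̄ = (1.14+2.07)/2 = 1.605, v̄ = (0.61+1.05)/2 = 0.83 → q = 5.4×1.605×0.83 = 7.194 m³/s
Panel 3-4: Δb = 12.4 m, d̄ = (2.07+1.38)/2 = 1.725, v̄ = (1.05+0.71)/2 = 0.88 → q = 12.4×1.725×0.88 = 18.82 m³/s
Panel 4-5: Δb = 3.7 m, d̄ = (1.38+0.53)/2 = 0.955, v̄ = (0.71+0.58)/2 = 0.645 → q = 3.7×0.955×0.645 = 2.279 m³/s
Q = Σ q = 29.23 m³/s

29.2 m³/s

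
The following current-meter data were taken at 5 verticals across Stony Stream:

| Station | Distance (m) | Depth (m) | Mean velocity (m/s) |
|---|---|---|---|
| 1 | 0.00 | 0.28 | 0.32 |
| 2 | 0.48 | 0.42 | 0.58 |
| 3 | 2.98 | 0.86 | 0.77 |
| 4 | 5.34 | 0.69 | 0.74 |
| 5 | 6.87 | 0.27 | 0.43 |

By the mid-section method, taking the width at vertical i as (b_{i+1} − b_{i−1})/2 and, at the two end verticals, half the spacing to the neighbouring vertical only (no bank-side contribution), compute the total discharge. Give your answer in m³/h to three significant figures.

11100 m³/h

w_1 = (0.48 − 0.00)/2 = 0.24 m; q_1 = 0.32 × 0.28 × 0.24 = 0.02150 m³/s
w_2 = (2.98 − 0.00)/2 = 1.49 m; q_2 = 0.58 × 0.42 × 1.49 = 0.3630 m³/s
w_3 = (5.34 − 0.48)/2 = 2.43 m; q_3 = 0.77 × 0.86 × 2.43 = 1.609 m³/s
w_4 = (6.87 − 2.98)/2 = 1.945 m; q_4 = 0.74 × 0.69 × 1.945 = 0.9931 m³/s
w_5 = (6.87 − 5.34)/2 = 0.765 m; q_5 = 0.43 × 0.27 × 0.765 = 0.08882 m³/s
Q = Σ qᵢ = 3.076 m³/s
= 3.076 × 3600 = 11070 m³/h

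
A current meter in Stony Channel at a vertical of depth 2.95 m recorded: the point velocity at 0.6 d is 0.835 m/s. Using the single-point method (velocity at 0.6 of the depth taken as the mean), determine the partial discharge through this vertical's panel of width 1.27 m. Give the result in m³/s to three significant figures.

3.13 m³/s

v̄ = v₀.₆ = 0.835 m/s
q = v̄ × d × w = 0.8350 × 2.95 × 1.27 = 3.128 m³/s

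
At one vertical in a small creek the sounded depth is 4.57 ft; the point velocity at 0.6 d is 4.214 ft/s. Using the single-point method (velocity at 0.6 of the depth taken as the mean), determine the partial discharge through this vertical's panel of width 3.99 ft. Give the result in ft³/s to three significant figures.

v̄ = v₀.₆ = 4.214 ft/s
q = v̄ × d × w = 4.214 × 4.57 × 3.99 = 76.84 ft³/s

76.8 ft³/s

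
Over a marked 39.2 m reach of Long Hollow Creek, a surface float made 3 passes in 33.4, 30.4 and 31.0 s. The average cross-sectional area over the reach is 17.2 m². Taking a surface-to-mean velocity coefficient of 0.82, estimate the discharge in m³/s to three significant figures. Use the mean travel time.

t̄ = (33.4 + 30.4 + 31.0) / 3 = 31.6 s
v_surface = L / t̄ = 39.2 / 31.6 = 1.241 m/s
v_mean = 0.82 × 1.241 = 1.017 m/s
Q = A × v_mean = 17.2 × 1.017 = 17.50 m³/s

17.5 m³/s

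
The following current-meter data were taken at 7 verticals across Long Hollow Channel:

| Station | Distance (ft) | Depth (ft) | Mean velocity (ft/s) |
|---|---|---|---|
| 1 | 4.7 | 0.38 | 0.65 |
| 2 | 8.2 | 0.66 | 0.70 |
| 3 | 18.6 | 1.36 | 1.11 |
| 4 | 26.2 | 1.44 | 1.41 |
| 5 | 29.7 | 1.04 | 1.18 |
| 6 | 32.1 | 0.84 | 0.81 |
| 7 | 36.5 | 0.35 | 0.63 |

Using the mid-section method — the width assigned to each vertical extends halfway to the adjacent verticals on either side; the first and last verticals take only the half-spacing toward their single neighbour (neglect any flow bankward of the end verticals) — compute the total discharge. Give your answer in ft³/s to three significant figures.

34.9 ft³/s

w_1 = (8.2 − 4.7)/2 = 1.75 ft; q_1 = 0.65 × 0.38 × 1.75 = 0.4323 ft³/s
w_2 = (18.6 − 4.7)/2 = 6.95 ft; q_2 = 0.70 × 0.66 × 6.95 = 3.211 ft³/s
w_3 = (26.2 − 8.2)/2 = 9 ft; q_3 = 1.11 × 1.36 × 9 = 13.59 ft³/s
w_4 = (29.7 − 18.6)/2 = 5.55 ft; q_4 = 1.41 × 1.44 × 5.55 = 11.27 ft³/s
w_5 = (32.1 − 26.2)/2 = 2.95 ft; q_5 = 1.18 × 1.04 × 2.95 = 3.620 ft³/s
w_6 = (36.5 − 29.7)/2 = 3.4 ft; q_6 = 0.81 × 0.84 × 3.4 = 2.313 ft³/s
w_7 = (36.5 − 32.1)/2 = 2.2 ft; q_7 = 0.63 × 0.35 × 2.2 = 0.4851 ft³/s
Q = Σ qᵢ = 34.92 ft³/s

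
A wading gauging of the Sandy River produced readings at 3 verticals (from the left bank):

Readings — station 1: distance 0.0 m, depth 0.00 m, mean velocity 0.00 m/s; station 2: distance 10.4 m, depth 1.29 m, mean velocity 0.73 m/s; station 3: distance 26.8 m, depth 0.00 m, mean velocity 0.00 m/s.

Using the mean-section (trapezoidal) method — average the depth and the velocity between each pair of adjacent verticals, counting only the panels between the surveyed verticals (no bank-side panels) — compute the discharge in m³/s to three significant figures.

6.31 m³/s

Panel 1-2: Δb = 10.4 m, d̄ = (0.00+1.29)/2 = 0.645, v̄ = (0.00+0.73)/2 = 0.365 → q = 10.4×0.645×0.365 = 2.448 m³/s
Panel 2-3: Δb = 16.4 m, d̄ = (1.29+0.00)/2 = 0.645, v̄ = (0.73+0.00)/2 = 0.365 → q = 16.4×0.645×0.365 = 3.861 m³/s
Q = Σ q = 6.309 m³/s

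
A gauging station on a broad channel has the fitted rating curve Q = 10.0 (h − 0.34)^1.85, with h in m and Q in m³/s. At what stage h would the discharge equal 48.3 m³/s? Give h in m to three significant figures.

h − h₀ = (Q/C)^(1/b) = (48.3/10.0)^(1/1.85) = 2.343 m
h = 0.34 + 2.343 = 2.683 m

2.68 m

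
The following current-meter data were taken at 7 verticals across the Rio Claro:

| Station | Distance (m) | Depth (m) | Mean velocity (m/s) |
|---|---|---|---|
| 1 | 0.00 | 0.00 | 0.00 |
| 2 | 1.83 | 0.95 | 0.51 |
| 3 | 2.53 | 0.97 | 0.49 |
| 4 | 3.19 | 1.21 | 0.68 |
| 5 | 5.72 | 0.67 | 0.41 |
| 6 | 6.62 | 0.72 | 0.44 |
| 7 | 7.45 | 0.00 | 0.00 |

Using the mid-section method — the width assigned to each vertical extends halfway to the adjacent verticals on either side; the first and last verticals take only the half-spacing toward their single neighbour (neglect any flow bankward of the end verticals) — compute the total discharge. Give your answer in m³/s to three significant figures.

w_2 = (2.53 − 0.00)/2 = 1.265 m; q_2 = 0.51 × 0.95 × 1.265 = 0.6129 m³/s
w_3 = (3.19 − 1.83)/2 = 0.68 m; q_3 = 0.49 × 0.97 × 0.68 = 0.3232 m³/s
w_4 = (5.72 − 2.53)/2 = 1.595 m; q_4 = 0.68 × 1.21 × 1.595 = 1.312 m³/s
w_5 = (6.62 − 3.19)/2 = 1.715 m; q_5 = 0.41 × 0.67 × 1.715 = 0.4711 m³/s
w_6 = (7.45 − 5.72)/2 = 0.865 m; q_6 = 0.44 × 0.72 × 0.865 = 0.2740 m³/s
Stations 1, 7 contribute zero (depth or velocity is 0).
Q = Σ qᵢ = 2.994 m³/s

2.99 m³/s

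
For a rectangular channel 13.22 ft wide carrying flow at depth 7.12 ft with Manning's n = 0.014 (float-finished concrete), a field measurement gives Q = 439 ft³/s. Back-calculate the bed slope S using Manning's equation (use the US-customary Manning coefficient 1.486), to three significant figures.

0.000374

A = b·y = 13.22 × 7.12 = 94.13 ft²
P = b + 2y = 13.22 + 2×7.12 = 27.46 ft
R = A/P = 94.13/27.46 = 3.428 ft
S = (Q·n / (1.486·A·R^(2/3)))² = (439×0.014 / (1.486×94.13×2.273))² = 0.0003736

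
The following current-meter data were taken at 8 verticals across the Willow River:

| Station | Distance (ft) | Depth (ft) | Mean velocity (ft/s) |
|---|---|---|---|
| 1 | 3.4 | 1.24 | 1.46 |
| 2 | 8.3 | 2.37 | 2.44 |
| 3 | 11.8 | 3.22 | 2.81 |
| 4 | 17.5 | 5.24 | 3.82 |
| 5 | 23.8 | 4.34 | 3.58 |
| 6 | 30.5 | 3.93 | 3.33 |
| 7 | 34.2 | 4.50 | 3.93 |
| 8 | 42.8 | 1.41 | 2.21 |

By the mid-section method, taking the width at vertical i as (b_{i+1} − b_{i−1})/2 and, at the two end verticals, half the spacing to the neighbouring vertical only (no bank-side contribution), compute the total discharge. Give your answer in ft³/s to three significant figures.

w_1 = (8.3 − 3.4)/2 = 2.45 ft; q_1 = 1.46 × 1.24 × 2.45 = 4.435 ft³/s
w_2 = (11.8 − 3.4)/2 = 4.2 ft; q_2 = 2.44 × 2.37 × 4.2 = 24.29 ft³/s
w_3 = (17.5 − 8.3)/2 = 4.6 ft; q_3 = 2.81 × 3.22 × 4.6 = 41.62 ft³/s
w_4 = (23.8 − 11.8)/2 = 6 ft; q_4 = 3.82 × 5.24 × 6 = 120.1 ft³/s
w_5 = (30.5 − 17.5)/2 = 6.5 ft; q_5 = 3.58 × 4.34 × 6.5 = 101.0 ft³/s
w_6 = (34.2 − 23.8)/2 = 5.2 ft; q_6 = 3.33 × 3.93 × 5.2 = 68.05 ft³/s
w_7 = (42.8 − 30.5)/2 = 6.15 ft; q_7 = 3.93 × 4.50 × 6.15 = 108.8 ft³/s
w_8 = (42.8 − 34.2)/2 = 4.3 ft; q_8 = 2.21 × 1.41 × 4.3 = 13.40 ft³/s
Q = Σ qᵢ = 481.7 ft³/s

482 ft³/s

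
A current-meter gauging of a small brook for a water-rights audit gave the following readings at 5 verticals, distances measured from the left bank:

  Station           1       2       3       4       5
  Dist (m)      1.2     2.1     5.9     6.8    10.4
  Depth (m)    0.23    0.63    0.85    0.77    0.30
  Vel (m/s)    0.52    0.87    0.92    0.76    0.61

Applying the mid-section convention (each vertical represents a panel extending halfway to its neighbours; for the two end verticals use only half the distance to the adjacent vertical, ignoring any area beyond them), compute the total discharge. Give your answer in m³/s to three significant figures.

4.83 m³/s

w_1 = (2.1 − 1.2)/2 = 0.45 m; q_1 = 0.52 × 0.23 × 0.45 = 0.05382 m³/s
w_2 = (5.9 − 1.2)/2 = 2.35 m; q_2 = 0.87 × 0.63 × 2.35 = 1.288 m³/s
w_3 = (6.8 − 2.1)/2 = 2.35 m; q_3 = 0.92 × 0.85 × 2.35 = 1.838 m³/s
w_4 = (10.4 − 5.9)/2 = 2.25 m; q_4 = 0.76 × 0.77 × 2.25 = 1.317 m³/s
w_5 = (10.4 − 6.8)/2 = 1.8 m; q_5 = 0.61 × 0.30 × 1.8 = 0.3294 m³/s
Q = Σ qᵢ = 4.826 m³/s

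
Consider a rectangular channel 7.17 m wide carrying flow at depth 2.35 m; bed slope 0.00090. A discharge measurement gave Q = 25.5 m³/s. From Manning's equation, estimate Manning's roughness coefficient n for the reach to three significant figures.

A = b·y = 7.17 × 2.35 = 16.85 m²
P = b + 2y = 7.17 + 2×2.35 = 11.87 m
R = A/P = 16.85/11.87 = 1.420 m
n = (1/Q)·A·R^(2/3)·S^(1/2) = (1/25.5) × 16.85 × 1.263 × 0.03000 = 0.02504

0.0250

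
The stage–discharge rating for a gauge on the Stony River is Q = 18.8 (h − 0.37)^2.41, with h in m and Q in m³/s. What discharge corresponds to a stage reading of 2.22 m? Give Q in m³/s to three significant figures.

82.8 m³/s

Q = 18.8 × (2.22 − 0.37)^2.41 = 18.8 × 1.85^2.41 = 82.80 m³/s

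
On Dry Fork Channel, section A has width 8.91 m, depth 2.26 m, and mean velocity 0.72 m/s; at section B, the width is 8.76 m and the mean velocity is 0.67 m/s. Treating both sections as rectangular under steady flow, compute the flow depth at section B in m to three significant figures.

Q = A₁V₁ = (8.91×2.26) × 0.72 = 14.50 m³/s
d₂ = Q/(b₂ V₂) = 14.50/(8.76×0.67) = 2.470 m

2.47 m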